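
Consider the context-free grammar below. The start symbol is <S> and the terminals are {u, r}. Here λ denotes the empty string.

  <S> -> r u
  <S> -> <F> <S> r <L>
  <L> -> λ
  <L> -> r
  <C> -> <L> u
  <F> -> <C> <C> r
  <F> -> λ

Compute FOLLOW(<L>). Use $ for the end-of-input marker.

{$, r, u}

FIRST(<L>): from <L>->λ we get {λ}; from <L>->r we get {r}. So FIRST(<L>) = {λ, r}.
FIRST(<C>): from <C>-><L> u we get {r, u}. So FIRST(<C>) = {r, u}.
FIRST(<F>): from <F>-><C> <C> r we get {r, u}; from <F>->λ we get {λ}. So FIRST(<F>) = {λ, r, u}.
FIRST(<S>): from <S>->r u we get {r}; from <S>-><F> <S> r <L> we get {r, u}. So FIRST(<S>) = {r, u}.
FOLLOW(<S>) includes $ since <S> is the start symbol.
FOLLOW(<S>): in <S>-><F> <S> r <L>, <S> is followed by r <L> with FIRST {r}. Thus FOLLOW(<S>) = {$, r}.
FOLLOW(<L>): in <S>-><F> <S> r <L>, the suffix after <L> is empty, so FOLLOW(<L>) ⊇ FOLLOW(<S>) = {$, r}; in <C>-><L> u, <L> is followed by u with FIRST {u}. Thus FOLLOW(<L>) = {$, r, u}.
FOLLOW(<C>): in <F>-><C> <C> r (occurrence 1), <C> is followed by <C> r with FIRST {r, u}; in <F>-><C> <C> r (occurrence 2), <C> is followed by r with FIRST {r}. Thus FOLLOW(<C>) = {r, u}.
FOLLOW(<F>): in <S>-><F> <S> r <L>, <F> is followed by <S> r <L> with FIRST {r, u}. Thus FOLLOW(<F>) = {r, u}.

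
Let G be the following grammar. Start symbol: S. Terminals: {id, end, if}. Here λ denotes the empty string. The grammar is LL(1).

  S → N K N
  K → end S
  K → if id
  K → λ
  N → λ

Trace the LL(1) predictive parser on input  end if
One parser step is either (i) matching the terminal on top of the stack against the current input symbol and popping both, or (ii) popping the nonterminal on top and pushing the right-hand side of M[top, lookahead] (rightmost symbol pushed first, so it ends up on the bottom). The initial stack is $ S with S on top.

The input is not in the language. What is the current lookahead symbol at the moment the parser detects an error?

step 1: stack=$ S  input=end if $  — expand S → N K N
step 2: stack=$ N K N  input=end if $  — expand N → λ
step 3: stack=$ N K  input=end if $  — expand K → end S
step 4: stack=$ N S end  input=end if $  — match end
step 5: stack=$ N S  input=if $  — expand S → N K N
step 6: stack=$ N N K N  input=if $  — expand N → λ
step 7: stack=$ N N K  input=if $  — expand K → if id
step 8: stack=$ N N id if  input=if $  — match if
step 9: stack=$ N N id  input=$  — error: top is terminal id but lookahead is $

$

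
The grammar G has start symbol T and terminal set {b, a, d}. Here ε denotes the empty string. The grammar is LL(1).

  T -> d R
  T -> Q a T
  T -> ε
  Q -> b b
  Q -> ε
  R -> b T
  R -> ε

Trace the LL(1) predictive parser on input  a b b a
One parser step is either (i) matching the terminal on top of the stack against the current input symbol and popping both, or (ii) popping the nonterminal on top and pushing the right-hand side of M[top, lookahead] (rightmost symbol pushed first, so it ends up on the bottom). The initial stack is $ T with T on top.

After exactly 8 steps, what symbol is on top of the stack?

T

     Stack      Input      Action
  1  $ T        a b b a $  expand T -> Q a T
  2  $ T a Q    a b b a $  expand Q -> ε
  3  $ T a      a b b a $  match a
  4  $ T        b b a $    expand T -> Q a T
  5  $ T a Q    b b a $    expand Q -> b b
  6  $ T a b b  b b a $    match b
  7  $ T a b    b a $      match b
  8  $ T a      a $        match a
Stack after step 8: $ T (top = T).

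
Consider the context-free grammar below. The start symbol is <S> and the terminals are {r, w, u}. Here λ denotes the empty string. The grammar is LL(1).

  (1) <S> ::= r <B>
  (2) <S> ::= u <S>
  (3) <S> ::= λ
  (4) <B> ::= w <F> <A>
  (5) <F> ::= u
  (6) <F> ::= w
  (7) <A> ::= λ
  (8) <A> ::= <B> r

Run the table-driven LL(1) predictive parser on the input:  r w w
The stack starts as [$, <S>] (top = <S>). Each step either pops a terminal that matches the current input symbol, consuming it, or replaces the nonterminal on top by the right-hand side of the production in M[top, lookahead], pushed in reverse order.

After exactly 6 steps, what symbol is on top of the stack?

<A>

     Stack        Input    Action
  1  $ <S>        r w w $  expand <S> ::= r <B>
  2  $ <B> r      r w w $  match r
  3  $ <B>        w w $    expand <B> ::= w <F> <A>
  4  $ <A> <F> w  w w $    match w
  5  $ <A> <F>    w $      expand <F> ::= w
  6  $ <A> w      w $      match w
Stack after step 6: $ <A> (top = <A>).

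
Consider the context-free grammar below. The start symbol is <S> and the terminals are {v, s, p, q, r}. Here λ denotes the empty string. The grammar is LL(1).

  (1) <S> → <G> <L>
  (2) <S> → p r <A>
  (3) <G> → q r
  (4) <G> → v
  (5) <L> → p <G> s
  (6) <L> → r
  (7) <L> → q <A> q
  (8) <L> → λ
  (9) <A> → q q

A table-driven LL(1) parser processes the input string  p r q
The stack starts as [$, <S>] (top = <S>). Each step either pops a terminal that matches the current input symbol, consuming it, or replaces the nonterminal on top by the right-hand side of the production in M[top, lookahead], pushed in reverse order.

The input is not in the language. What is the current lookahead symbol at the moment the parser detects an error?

     Stack      Input    Action
  1  $ <S>      p r q $  expand <S> → p r <A>
  2  $ <A> r p  p r q $  match p
  3  $ <A> r    r q $    match r
  4  $ <A>      q $      expand <A> → q q
  5  $ q q      q $      match q
  6  $ q        $        error: top is terminal q but lookahead is $

$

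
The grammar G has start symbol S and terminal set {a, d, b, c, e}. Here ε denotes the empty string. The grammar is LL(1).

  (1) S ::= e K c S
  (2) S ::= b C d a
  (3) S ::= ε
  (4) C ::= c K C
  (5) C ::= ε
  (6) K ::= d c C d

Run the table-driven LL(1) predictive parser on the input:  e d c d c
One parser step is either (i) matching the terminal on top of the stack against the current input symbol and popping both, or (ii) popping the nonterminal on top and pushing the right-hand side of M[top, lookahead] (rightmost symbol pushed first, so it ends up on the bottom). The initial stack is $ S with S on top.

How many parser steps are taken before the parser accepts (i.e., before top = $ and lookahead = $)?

9

step 1: stack=$ S  input=e d c d c $  — expand S ::= e K c S
step 2: stack=$ S c K e  input=e d c d c $  — match e
step 3: stack=$ S c K  input=d c d c $  — expand K ::= d c C d
step 4: stack=$ S c d C c d  input=d c d c $  — match d
step 5: stack=$ S c d C c  input=c d c $  — match c
step 6: stack=$ S c d C  input=d c $  — expand C ::= ε
step 7: stack=$ S c d  input=d c $  — match d
step 8: stack=$ S c  input=c $  — match c
step 9: stack=$ S  input=$  — expand S ::= ε
Accept reached after 9 steps.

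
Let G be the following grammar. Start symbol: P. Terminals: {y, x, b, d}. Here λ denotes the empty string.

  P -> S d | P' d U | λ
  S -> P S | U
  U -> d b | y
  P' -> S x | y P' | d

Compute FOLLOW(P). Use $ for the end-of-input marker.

FIRST(U) = {d, y}
FIRST(P) = {λ, d, y}  (via S d, P' d U)
FIRST(S) = {d, y}  (via P S, U)
FIRST(P') = {d, y}  (via S x)
FOLLOW(P) includes $ since P is the start symbol.
FOLLOW(P): in S->P S, P is followed by S with FIRST {d, y}. Thus FOLLOW(P) = {$, d, y}.
FOLLOW(S): in P->S d, S is followed by d with FIRST {d}; in S->P S, the suffix after S is empty (adds nothing new); in P'->S x, S is followed by x with FIRST {x}. Thus FOLLOW(S) = {d, x}.
FOLLOW(U): in P->P' d U, the suffix after U is empty, so FOLLOW(U) ⊇ FOLLOW(P) = {$, d, y}; in S->U, the suffix after U is empty, so FOLLOW(U) ⊇ FOLLOW(S) = {d, x}. Thus FOLLOW(U) = {$, d, x, y}.
FOLLOW(P'): in P->P' d U, P' is followed by d U with FIRST {d}; in P'->y P', the suffix after P' is empty (adds nothing new). Thus FOLLOW(P') = {d}.

{$, d, y}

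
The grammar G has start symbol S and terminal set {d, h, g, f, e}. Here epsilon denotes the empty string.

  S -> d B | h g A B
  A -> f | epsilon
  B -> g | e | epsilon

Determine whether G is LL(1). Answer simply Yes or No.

FIRST(S) = {d, h}
FIRST(A) = {epsilon, f}
FIRST(B) = {epsilon, e, g}
FOLLOW(S) = {$}
FOLLOW(A) = {$, e, g}
FOLLOW(B) = {$}
Each cell of M receives at most one production.

Yes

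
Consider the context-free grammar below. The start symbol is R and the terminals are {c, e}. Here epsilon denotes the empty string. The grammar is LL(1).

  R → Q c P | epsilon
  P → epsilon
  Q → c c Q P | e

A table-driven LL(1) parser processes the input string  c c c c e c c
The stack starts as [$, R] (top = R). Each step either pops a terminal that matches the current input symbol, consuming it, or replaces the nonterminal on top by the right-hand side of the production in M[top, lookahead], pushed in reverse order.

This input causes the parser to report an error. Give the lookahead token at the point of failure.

c

      Stack            Input            Action
   1  $ R              c c c c e c c $  expand R → Q c P
   2  $ P c Q          c c c c e c c $  expand Q → c c Q P
   3  $ P c P Q c c    c c c c e c c $  match c
   4  $ P c P Q c      c c c e c c $    match c
   5  $ P c P Q        c c e c c $      expand Q → c c Q P
   6  $ P c P P Q c c  c c e c c $      match c
   7  $ P c P P Q c    c e c c $        match c
   8  $ P c P P Q      e c c $          expand Q → e
   9  $ P c P P e      e c c $          match e
  10  $ P c P P        c c $            expand P → epsilon
  11  $ P c P          c c $            expand P → epsilon
  12  $ P c            c c $            match c
  13  $ P              c $              expand P → epsilon
  14  $                c $              error: stack empty but input remains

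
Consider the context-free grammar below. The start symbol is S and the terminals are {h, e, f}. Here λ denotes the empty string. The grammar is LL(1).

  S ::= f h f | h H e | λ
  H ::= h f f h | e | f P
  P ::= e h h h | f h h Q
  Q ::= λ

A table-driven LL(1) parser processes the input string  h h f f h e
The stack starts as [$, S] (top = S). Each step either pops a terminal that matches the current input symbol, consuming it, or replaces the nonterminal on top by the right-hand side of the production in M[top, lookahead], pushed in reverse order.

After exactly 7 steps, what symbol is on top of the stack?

e

step 1: stack=$ S  input=h h f f h e $  — expand S ::= h H e
step 2: stack=$ e H h  input=h h f f h e $  — match h
step 3: stack=$ e H  input=h f f h e $  — expand H ::= h f f h
step 4: stack=$ e h f f h  input=h f f h e $  — match h
step 5: stack=$ e h f f  input=f f h e $  — match f
step 6: stack=$ e h f  input=f h e $  — match f
step 7: stack=$ e h  input=h e $  — match h
Stack after step 7: $ e (top = e).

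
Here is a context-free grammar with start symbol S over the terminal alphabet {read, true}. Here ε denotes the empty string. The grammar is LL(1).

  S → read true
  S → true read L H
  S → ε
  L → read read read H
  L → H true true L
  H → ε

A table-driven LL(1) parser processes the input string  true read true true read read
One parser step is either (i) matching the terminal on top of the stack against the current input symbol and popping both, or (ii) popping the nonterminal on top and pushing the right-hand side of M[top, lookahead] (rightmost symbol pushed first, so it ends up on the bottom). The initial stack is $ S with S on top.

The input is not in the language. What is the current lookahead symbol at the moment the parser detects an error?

step 1: stack=$ S  input=true read true true read read $  — expand S → true read L H
step 2: stack=$ H L read true  input=true read true true read read $  — match true
step 3: stack=$ H L read  input=read true true read read $  — match read
step 4: stack=$ H L  input=true true read read $  — expand L → H true true L
step 5: stack=$ H L true true H  input=true true read read $  — expand H → ε
step 6: stack=$ H L true true  input=true true read read $  — match true
step 7: stack=$ H L true  input=true read read $  — match true
step 8: stack=$ H L  input=read read $  — expand L → read read read H
step 9: stack=$ H H read read read  input=read read $  — match read
step 10: stack=$ H H read read  input=read $  — match read
step 11: stack=$ H H read  input=$  — error: top is terminal read but lookahead is $

$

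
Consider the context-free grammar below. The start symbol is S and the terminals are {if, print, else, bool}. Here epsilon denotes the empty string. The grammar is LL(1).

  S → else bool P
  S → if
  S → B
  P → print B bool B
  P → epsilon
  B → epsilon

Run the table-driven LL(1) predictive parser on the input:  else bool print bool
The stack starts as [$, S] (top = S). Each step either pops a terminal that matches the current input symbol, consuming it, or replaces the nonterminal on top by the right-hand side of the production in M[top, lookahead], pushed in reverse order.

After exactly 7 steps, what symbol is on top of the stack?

B

     Stack             Input                   Action
  1  $ S               else bool print bool $  expand S → else bool P
  2  $ P bool else     else bool print bool $  match else
  3  $ P bool          bool print bool $       match bool
  4  $ P               print bool $            expand P → print B bool B
  5  $ B bool B print  print bool $            match print
  6  $ B bool B        bool $                  expand B → epsilon
  7  $ B bool          bool $                  match bool
Stack after step 7: $ B (top = B).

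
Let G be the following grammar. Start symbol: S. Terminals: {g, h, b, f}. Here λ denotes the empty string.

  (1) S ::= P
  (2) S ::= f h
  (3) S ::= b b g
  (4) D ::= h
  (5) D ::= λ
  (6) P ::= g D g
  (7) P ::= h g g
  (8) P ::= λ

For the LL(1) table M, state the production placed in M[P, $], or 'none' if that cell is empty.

FIRST(D) = {λ, h}
FIRST(P) = {λ, g, h}
FIRST(S) = {λ, b, f, g, h}  (via P)
FOLLOW(S) includes $ since S is the start symbol.
FOLLOW(S): S appears on no right-hand side. Thus FOLLOW(S) = {$}.
FOLLOW(P): in S::=P, the suffix after P is empty, so FOLLOW(P) ⊇ FOLLOW(S) = {$}. Thus FOLLOW(P) = {$}.
For P ::= g D g: FIRST(g D g) = {g}, so it goes in M[P, t] for t ∈ {g}.
For P ::= h g g: FIRST(h g g) = {h}, so it goes in M[P, t] for t ∈ {h}.
For P ::= λ: FIRST(λ) = {λ}, so it goes in M[P, t] for t ∈ {}; since λ ∈ FIRST, also for every t ∈ FOLLOW(P) = {$}.

P ::= λ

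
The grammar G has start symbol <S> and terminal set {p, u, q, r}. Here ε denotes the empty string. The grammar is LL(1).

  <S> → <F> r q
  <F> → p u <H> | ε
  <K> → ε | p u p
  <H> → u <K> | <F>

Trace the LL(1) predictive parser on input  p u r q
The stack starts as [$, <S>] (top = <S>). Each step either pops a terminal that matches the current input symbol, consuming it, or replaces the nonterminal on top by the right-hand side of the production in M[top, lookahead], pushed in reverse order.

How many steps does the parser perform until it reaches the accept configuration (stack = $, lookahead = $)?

8

step 1: stack=$ <S>  input=p u r q $  — expand <S> → <F> r q
step 2: stack=$ q r <F>  input=p u r q $  — expand <F> → p u <H>
step 3: stack=$ q r <H> u p  input=p u r q $  — match p
step 4: stack=$ q r <H> u  input=u r q $  — match u
step 5: stack=$ q r <H>  input=r q $  — expand <H> → <F>
step 6: stack=$ q r <F>  input=r q $  — expand <F> → ε
step 7: stack=$ q r  input=r q $  — match r
step 8: stack=$ q  input=q $  — match q
Accept reached after 8 steps.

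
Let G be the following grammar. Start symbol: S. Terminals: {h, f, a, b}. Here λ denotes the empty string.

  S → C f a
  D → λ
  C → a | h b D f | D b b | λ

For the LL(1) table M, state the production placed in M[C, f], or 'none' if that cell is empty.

FIRST(D) = {λ}
FIRST(C) = {λ, a, b, h}  (via D b b)
FIRST(S) = {a, b, f, h}  (via C f a)
FOLLOW(S) includes $ since S is the start symbol.
FOLLOW(C): in S→C f a, C is followed by f a with FIRST {f}. Thus FOLLOW(C) = {f}.
For C → a: FIRST(a) = {a}, so it goes in M[C, t] for t ∈ {a}.
For C → h b D f: FIRST(h b D f) = {h}, so it goes in M[C, t] for t ∈ {h}.
For C → D b b: FIRST(D b b) = {b}, so it goes in M[C, t] for t ∈ {b}.
For C → λ: FIRST(λ) = {λ}, so it goes in M[C, t] for t ∈ {}; since λ ∈ FIRST, also for every t ∈ FOLLOW(C) = {f}.

C → λ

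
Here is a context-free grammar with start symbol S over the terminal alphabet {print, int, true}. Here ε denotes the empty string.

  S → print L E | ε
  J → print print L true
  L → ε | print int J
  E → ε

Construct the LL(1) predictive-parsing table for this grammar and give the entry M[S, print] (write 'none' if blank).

S → print L E

FIRST(S): from S→print L E we get {print}; from S→ε we get {ε}. So FIRST(S) = {ε, print}.
FIRST(J): from J→print print L true we get {print}. So FIRST(J) = {print}.
FIRST(L): from L→ε we get {ε}; from L→print int J we get {print}. So FIRST(L) = {ε, print}.
FIRST(E): from E→ε we get {ε}. So FIRST(E) = {ε}.
FOLLOW(S) includes $ since S is the start symbol.
FOLLOW(S): S appears on no right-hand side. Thus FOLLOW(S) = {$}.
For S → print L E: FIRST(print L E) = {print}, so it goes in M[S, t] for t ∈ {print}.
For S → ε: FIRST(ε) = {ε}, so it goes in M[S, t] for t ∈ {}; since ε ∈ FIRST, also for every t ∈ FOLLOW(S) = {$}.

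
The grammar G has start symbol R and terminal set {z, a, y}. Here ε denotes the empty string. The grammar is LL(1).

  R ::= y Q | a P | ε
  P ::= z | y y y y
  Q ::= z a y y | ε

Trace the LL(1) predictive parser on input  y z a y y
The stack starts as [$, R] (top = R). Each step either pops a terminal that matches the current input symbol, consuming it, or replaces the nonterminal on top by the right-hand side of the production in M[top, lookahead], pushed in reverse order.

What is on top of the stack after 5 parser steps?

step 1: stack=$ R  input=y z a y y $  — expand R ::= y Q
step 2: stack=$ Q y  input=y z a y y $  — match y
step 3: stack=$ Q  input=z a y y $  — expand Q ::= z a y y
step 4: stack=$ y y a z  input=z a y y $  — match z
step 5: stack=$ y y a  input=a y y $  — match a
Stack after step 5: $ y y (top = y).

y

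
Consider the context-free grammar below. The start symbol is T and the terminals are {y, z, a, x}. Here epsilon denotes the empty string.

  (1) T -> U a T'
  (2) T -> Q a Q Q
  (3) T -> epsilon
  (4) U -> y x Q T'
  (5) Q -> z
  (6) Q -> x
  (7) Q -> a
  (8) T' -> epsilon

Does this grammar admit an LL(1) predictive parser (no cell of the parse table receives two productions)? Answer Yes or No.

FIRST(T) = {epsilon, a, x, y, z}
FIRST(U) = {y}
FIRST(Q) = {a, x, z}
FIRST(T') = {epsilon}
FOLLOW(T) = {$}
FOLLOW(U) = {a}
FOLLOW(Q) = {$, a, x, z}
FOLLOW(T') = {$, a}
Each cell of M receives at most one production.

Yes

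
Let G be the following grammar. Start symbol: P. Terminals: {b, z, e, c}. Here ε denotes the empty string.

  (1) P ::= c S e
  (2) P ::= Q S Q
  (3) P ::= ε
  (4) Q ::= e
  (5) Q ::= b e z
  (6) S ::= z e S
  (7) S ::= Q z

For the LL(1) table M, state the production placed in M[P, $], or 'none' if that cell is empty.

FIRST(Q): from Q::=e we get {e}; from Q::=b e z we get {b}. So FIRST(Q) = {b, e}.
FIRST(P): from P::=c S e we get {c}; from P::=Q S Q we get {b, e}; from P::=ε we get {ε}. So FIRST(P) = {ε, b, c, e}.
FIRST(S): from S::=z e S we get {z}; from S::=Q z we get {b, e}. So FIRST(S) = {b, e, z}.
FOLLOW(P) includes $ since P is the start symbol.
FOLLOW(P): P appears on no right-hand side. Thus FOLLOW(P) = {$}.
For P ::= c S e: FIRST(c S e) = {c}, so it goes in M[P, t] for t ∈ {c}.
For P ::= Q S Q: FIRST(Q S Q) = {b, e}, so it goes in M[P, t] for t ∈ {b, e}.
For P ::= ε: FIRST(ε) = {ε}, so it goes in M[P, t] for t ∈ {}; since ε ∈ FIRST, also for every t ∈ FOLLOW(P) = {$}.

P ::= ε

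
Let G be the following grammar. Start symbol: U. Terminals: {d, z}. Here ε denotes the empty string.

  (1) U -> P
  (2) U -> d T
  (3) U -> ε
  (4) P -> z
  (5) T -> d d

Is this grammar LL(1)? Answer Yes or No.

Yes

FIRST(U) = {ε, d, z}
FIRST(P) = {z}
FIRST(T) = {d}
FOLLOW(U) = {$}
FOLLOW(P) = {$}
FOLLOW(T) = {$}
Each cell of M receives at most one production.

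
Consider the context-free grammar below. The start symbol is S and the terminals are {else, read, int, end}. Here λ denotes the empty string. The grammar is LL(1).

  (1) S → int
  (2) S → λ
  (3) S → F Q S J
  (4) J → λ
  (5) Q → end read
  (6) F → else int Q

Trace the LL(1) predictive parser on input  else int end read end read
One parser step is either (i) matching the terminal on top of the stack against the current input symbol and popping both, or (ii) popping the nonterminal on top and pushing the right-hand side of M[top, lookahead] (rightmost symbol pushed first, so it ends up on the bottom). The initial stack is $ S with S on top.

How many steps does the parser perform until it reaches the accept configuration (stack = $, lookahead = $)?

      Stack               Input                         Action
   1  $ S                 else int end read end read $  expand S → F Q S J
   2  $ J S Q F           else int end read end read $  expand F → else int Q
   3  $ J S Q Q int else  else int end read end read $  match else
   4  $ J S Q Q int       int end read end read $       match int
   5  $ J S Q Q           end read end read $           expand Q → end read
   6  $ J S Q read end    end read end read $           match end
   7  $ J S Q read        read end read $               match read
   8  $ J S Q             end read $                    expand Q → end read
   9  $ J S read end      end read $                    match end
  10  $ J S read          read $                        match read
  11  $ J S               $                             expand S → λ
  12  $ J                 $                             expand J → λ
Accept reached after 12 steps.

12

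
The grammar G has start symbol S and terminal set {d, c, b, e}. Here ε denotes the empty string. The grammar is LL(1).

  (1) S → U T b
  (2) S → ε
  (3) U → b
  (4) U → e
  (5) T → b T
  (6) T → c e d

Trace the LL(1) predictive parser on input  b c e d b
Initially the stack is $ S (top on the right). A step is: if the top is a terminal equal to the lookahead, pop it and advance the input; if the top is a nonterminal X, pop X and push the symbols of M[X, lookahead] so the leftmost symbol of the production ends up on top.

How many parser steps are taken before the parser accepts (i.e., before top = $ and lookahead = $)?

8

     Stack      Input        Action
  1  $ S        b c e d b $  expand S → U T b
  2  $ b T U    b c e d b $  expand U → b
  3  $ b T b    b c e d b $  match b
  4  $ b T      c e d b $    expand T → c e d
  5  $ b d e c  c e d b $    match c
  6  $ b d e    e d b $      match e
  7  $ b d      d b $        match d
  8  $ b        b $          match b
Accept reached after 8 steps.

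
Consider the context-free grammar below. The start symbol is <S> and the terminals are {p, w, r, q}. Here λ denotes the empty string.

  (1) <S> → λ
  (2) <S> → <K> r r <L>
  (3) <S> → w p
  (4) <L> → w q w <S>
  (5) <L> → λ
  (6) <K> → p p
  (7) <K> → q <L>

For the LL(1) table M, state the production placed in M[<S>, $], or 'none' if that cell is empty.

FIRST(<L>): from <L>→w q w <S> we get {w}; from <L>→λ we get {λ}. So FIRST(<L>) = {λ, w}.
FIRST(<K>): from <K>→p p we get {p}; from <K>→q <L> we get {q}. So FIRST(<K>) = {p, q}.
FIRST(<S>): from <S>→λ we get {λ}; from <S>→<K> r r <L> we get {p, q}; from <S>→w p we get {w}. So FIRST(<S>) = {λ, p, q, w}.
FOLLOW(<S>) includes $ since <S> is the start symbol.
FOLLOW(<S>): in <L>→w q w <S>, the suffix after <S> is empty, so FOLLOW(<S>) ⊇ FOLLOW(<L>) = {$, r}. Thus FOLLOW(<S>) = {$, r}.
FOLLOW(<L>): in <S>→<K> r r <L>, the suffix after <L> is empty, so FOLLOW(<L>) ⊇ FOLLOW(<S>) = {$, r}; in <K>→q <L>, the suffix after <L> is empty, so FOLLOW(<L>) ⊇ FOLLOW(<K>) = {r}. Thus FOLLOW(<L>) = {$, r}.
For <S> → λ: FIRST(λ) = {λ}, so it goes in M[<S>, t] for t ∈ {}; since λ ∈ FIRST, also for every t ∈ FOLLOW(<S>) = {$, r}.
For <S> → <K> r r <L>: FIRST(<K> r r <L>) = {p, q}, so it goes in M[<S>, t] for t ∈ {p, q}.
For <S> → w p: FIRST(w p) = {w}, so it goes in M[<S>, t] for t ∈ {w}.

<S> → λ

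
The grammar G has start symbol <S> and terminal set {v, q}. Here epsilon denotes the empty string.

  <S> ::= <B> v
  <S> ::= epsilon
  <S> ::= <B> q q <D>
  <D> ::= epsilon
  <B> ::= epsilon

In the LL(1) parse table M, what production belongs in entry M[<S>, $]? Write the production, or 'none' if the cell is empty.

FIRST(<D>) = {epsilon}
FIRST(<B>) = {epsilon}
FIRST(<S>) = {epsilon, q, v}  (via <B> v, <B> q q <D>)
FOLLOW(<S>) includes $ since <S> is the start symbol.
FOLLOW(<S>): <S> appears on no right-hand side. Thus FOLLOW(<S>) = {$}.
For <S> ::= <B> v: FIRST(<B> v) = {v}, so it goes in M[<S>, t] for t ∈ {v}.
For <S> ::= epsilon: FIRST(epsilon) = {epsilon}, so it goes in M[<S>, t] for t ∈ {}; since epsilon ∈ FIRST, also for every t ∈ FOLLOW(<S>) = {$}.
For <S> ::= <B> q q <D>: FIRST(<B> q q <D>) = {q}, so it goes in M[<S>, t] for t ∈ {q}.

<S> ::= epsilon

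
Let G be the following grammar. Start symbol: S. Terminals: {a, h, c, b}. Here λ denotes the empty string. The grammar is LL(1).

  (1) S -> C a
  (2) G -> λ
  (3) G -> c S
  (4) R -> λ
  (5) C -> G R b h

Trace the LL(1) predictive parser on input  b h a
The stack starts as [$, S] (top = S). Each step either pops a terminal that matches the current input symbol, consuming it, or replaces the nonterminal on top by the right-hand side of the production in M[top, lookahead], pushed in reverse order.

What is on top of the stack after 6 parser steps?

     Stack        Input    Action
  1  $ S          b h a $  expand S -> C a
  2  $ a C        b h a $  expand C -> G R b h
  3  $ a h b R G  b h a $  expand G -> λ
  4  $ a h b R    b h a $  expand R -> λ
  5  $ a h b      b h a $  match b
  6  $ a h        h a $    match h
Stack after step 6: $ a (top = a).

a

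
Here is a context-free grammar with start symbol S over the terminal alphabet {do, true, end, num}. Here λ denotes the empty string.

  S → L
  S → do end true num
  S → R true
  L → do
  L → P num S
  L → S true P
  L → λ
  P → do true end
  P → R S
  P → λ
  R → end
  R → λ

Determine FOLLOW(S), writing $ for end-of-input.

FIRST(R): from R→end we get {end}; from R→λ we get {λ}. So FIRST(R) = {λ, end}.
FIRST(S): from S→L we get {λ, do, end, num, true}; from S→do end true num we get {do}; from S→R true we get {end, true}. So FIRST(S) = {λ, do, end, num, true}.
FIRST(P): from P→do true end we get {do}; from P→R S we get {λ, do, end, num, true}; from P→λ we get {λ}. So FIRST(P) = {λ, do, end, num, true}.
FIRST(L): from L→do we get {do}; from L→P num S we get {do, end, num, true}; from L→S true P we get {do, end, num, true}; from L→λ we get {λ}. So FIRST(L) = {λ, do, end, num, true}.
FOLLOW(S) includes $ since S is the start symbol.
FOLLOW(S): in L→P num S, the suffix after S is empty, so FOLLOW(S) ⊇ FOLLOW(L) = {$, num, true}; in L→S true P, S is followed by true P with FIRST {true}; in P→R S, the suffix after S is empty, so FOLLOW(S) ⊇ FOLLOW(P) = {$, num, true}. Thus FOLLOW(S) = {$, num, true}.
FOLLOW(L): in S→L, the suffix after L is empty, so FOLLOW(L) ⊇ FOLLOW(S) = {$, num, true}. Thus FOLLOW(L) = {$, num, true}.
FOLLOW(P): in L→P num S, P is followed by num S with FIRST {num}; in L→S true P, the suffix after P is empty, so FOLLOW(P) ⊇ FOLLOW(L) = {$, num, true}. Thus FOLLOW(P) = {$, num, true}.
FOLLOW(R): in S→R true, R is followed by true with FIRST {true}; in P→R S, R is followed by S with FIRST {λ, do, end, num, true}; in P→R S, the suffix after R is nullable, so FOLLOW(R) ⊇ FOLLOW(P) = {$, num, true}. Thus FOLLOW(R) = {$, do, end, num, true}.

{$, num, true}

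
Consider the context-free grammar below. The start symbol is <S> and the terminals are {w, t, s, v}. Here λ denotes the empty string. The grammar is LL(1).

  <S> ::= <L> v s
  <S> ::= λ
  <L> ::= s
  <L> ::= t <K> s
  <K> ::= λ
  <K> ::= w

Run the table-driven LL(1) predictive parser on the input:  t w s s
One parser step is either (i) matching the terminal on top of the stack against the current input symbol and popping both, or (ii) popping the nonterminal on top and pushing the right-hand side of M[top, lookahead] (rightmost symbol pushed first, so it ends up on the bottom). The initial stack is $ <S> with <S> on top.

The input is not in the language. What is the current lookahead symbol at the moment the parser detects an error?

s

step 1: stack=$ <S>  input=t w s s $  — expand <S> ::= <L> v s
step 2: stack=$ s v <L>  input=t w s s $  — expand <L> ::= t <K> s
step 3: stack=$ s v s <K> t  input=t w s s $  — match t
step 4: stack=$ s v s <K>  input=w s s $  — expand <K> ::= w
step 5: stack=$ s v s w  input=w s s $  — match w
step 6: stack=$ s v s  input=s s $  — match s
step 7: stack=$ s v  input=s $  — error: top is terminal v but lookahead is s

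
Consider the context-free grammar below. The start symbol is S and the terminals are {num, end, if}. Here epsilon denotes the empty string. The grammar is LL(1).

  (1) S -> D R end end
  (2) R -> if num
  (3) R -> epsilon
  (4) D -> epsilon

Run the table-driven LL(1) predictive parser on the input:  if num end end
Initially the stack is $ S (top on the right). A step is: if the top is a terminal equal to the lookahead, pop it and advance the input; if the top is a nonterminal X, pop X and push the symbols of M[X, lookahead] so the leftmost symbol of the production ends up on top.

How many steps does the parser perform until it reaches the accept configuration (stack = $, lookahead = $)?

step 1: stack=$ S  input=if num end end $  — expand S -> D R end end
step 2: stack=$ end end R D  input=if num end end $  — expand D -> epsilon
step 3: stack=$ end end R  input=if num end end $  — expand R -> if num
step 4: stack=$ end end num if  input=if num end end $  — match if
step 5: stack=$ end end num  input=num end end $  — match num
step 6: stack=$ end end  input=end end $  — match end
step 7: stack=$ end  input=end $  — match end
Accept reached after 7 steps.

7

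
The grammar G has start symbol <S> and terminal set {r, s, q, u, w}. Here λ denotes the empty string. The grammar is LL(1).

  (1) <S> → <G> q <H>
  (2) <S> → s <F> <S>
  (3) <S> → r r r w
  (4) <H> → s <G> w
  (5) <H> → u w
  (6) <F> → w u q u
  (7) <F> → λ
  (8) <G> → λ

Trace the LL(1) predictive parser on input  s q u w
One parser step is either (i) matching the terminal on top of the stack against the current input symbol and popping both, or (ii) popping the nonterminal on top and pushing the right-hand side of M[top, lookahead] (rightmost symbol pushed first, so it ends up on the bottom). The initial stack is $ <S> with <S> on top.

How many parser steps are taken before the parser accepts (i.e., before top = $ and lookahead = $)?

9

step 1: stack=$ <S>  input=s q u w $  — expand <S> → s <F> <S>
step 2: stack=$ <S> <F> s  input=s q u w $  — match s
step 3: stack=$ <S> <F>  input=q u w $  — expand <F> → λ
step 4: stack=$ <S>  input=q u w $  — expand <S> → <G> q <H>
step 5: stack=$ <H> q <G>  input=q u w $  — expand <G> → λ
step 6: stack=$ <H> q  input=q u w $  — match q
step 7: stack=$ <H>  input=u w $  — expand <H> → u w
step 8: stack=$ w u  input=u w $  — match u
step 9: stack=$ w  input=w $  — match w
Accept reached after 9 steps.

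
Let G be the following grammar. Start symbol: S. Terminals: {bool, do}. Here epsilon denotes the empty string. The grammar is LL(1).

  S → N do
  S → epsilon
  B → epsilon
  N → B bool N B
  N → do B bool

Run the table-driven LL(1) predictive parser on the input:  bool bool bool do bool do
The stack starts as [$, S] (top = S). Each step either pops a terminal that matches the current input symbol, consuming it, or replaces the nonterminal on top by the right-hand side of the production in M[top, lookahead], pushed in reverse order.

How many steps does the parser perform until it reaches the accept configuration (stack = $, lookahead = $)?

18

step 1: stack=$ S  input=bool bool bool do bool do $  — expand S → N do
step 2: stack=$ do N  input=bool bool bool do bool do $  — expand N → B bool N B
step 3: stack=$ do B N bool B  input=bool bool bool do bool do $  — expand B → epsilon
step 4: stack=$ do B N bool  input=bool bool bool do bool do $  — match bool
step 5: stack=$ do B N  input=bool bool do bool do $  — expand N → B bool N B
step 6: stack=$ do B B N bool B  input=bool bool do bool do $  — expand B → epsilon
step 7: stack=$ do B B N bool  input=bool bool do bool do $  — match bool
step 8: stack=$ do B B N  input=bool do bool do $  — expand N → B bool N B
step 9: stack=$ do B B B N bool B  input=bool do bool do $  — expand B → epsilon
step 10: stack=$ do B B B N bool  input=bool do bool do $  — match bool
step 11: stack=$ do B B B N  input=do bool do $  — expand N → do B bool
step 12: stack=$ do B B B bool B do  input=do bool do $  — match do
step 13: stack=$ do B B B bool B  input=bool do $  — expand B → epsilon
step 14: stack=$ do B B B bool  input=bool do $  — match bool
step 15: stack=$ do B B B  input=do $  — expand B → epsilon
step 16: stack=$ do B B  input=do $  — expand B → epsilon
step 17: stack=$ do B  input=do $  — expand B → epsilon
step 18: stack=$ do  input=do $  — match do
Accept reached after 18 steps.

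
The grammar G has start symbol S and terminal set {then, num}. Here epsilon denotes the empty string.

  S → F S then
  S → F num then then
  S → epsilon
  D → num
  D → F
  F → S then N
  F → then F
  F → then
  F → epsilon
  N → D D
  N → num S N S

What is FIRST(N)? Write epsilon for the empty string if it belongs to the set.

{epsilon, num, then}

FIRST(S) = {epsilon, num, then}  (via F S then, F num then then)
FIRST(F) = {epsilon, num, then}  (via S then N)
FIRST(D) = {epsilon, num, then}  (via F)
FIRST(N) = {epsilon, num, then}  (via D D)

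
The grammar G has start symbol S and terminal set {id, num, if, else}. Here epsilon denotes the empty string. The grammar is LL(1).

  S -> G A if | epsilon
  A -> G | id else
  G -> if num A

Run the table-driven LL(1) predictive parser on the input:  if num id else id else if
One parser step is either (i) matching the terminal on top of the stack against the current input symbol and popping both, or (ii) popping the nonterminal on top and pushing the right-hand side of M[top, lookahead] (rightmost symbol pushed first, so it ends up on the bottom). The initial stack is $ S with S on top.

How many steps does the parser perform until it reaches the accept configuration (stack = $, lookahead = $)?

11

step 1: stack=$ S  input=if num id else id else if $  — expand S -> G A if
step 2: stack=$ if A G  input=if num id else id else if $  — expand G -> if num A
step 3: stack=$ if A A num if  input=if num id else id else if $  — match if
step 4: stack=$ if A A num  input=num id else id else if $  — match num
step 5: stack=$ if A A  input=id else id else if $  — expand A -> id else
step 6: stack=$ if A else id  input=id else id else if $  — match id
step 7: stack=$ if A else  input=else id else if $  — match else
step 8: stack=$ if A  input=id else if $  — expand A -> id else
step 9: stack=$ if else id  input=id else if $  — match id
step 10: stack=$ if else  input=else if $  — match else
step 11: stack=$ if  input=if $  — match if
Accept reached after 11 steps.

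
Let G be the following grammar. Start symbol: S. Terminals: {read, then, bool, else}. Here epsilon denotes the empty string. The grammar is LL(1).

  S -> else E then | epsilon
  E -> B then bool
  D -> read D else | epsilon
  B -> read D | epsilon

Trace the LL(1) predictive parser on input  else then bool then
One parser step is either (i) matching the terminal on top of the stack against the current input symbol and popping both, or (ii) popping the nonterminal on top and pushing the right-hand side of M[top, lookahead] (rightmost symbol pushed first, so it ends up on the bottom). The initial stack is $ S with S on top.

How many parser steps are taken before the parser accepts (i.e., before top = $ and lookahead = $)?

step 1: stack=$ S  input=else then bool then $  — expand S -> else E then
step 2: stack=$ then E else  input=else then bool then $  — match else
step 3: stack=$ then E  input=then bool then $  — expand E -> B then bool
step 4: stack=$ then bool then B  input=then bool then $  — expand B -> epsilon
step 5: stack=$ then bool then  input=then bool then $  — match then
step 6: stack=$ then bool  input=bool then $  — match bool
step 7: stack=$ then  input=then $  — match then
Accept reached after 7 steps.

7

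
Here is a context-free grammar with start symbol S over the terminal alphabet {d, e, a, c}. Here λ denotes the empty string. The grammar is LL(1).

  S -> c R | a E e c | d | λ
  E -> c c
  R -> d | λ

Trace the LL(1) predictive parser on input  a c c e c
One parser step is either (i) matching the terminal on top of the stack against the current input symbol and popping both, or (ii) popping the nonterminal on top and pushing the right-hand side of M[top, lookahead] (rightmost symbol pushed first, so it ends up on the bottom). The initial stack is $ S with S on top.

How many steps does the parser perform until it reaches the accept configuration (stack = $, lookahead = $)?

     Stack      Input        Action
  1  $ S        a c c e c $  expand S -> a E e c
  2  $ c e E a  a c c e c $  match a
  3  $ c e E    c c e c $    expand E -> c c
  4  $ c e c c  c c e c $    match c
  5  $ c e c    c e c $      match c
  6  $ c e      e c $        match e
  7  $ c        c $          match c
Accept reached after 7 steps.

7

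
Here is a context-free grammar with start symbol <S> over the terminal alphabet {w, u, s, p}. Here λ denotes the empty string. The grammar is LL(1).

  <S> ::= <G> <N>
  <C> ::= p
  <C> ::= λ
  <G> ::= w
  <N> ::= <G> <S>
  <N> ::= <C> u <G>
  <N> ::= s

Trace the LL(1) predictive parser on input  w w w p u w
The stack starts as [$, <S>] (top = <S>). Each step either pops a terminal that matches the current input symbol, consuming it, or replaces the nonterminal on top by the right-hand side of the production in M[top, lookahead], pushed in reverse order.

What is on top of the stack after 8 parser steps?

w

step 1: stack=$ <S>  input=w w w p u w $  — expand <S> ::= <G> <N>
step 2: stack=$ <N> <G>  input=w w w p u w $  — expand <G> ::= w
step 3: stack=$ <N> w  input=w w w p u w $  — match w
step 4: stack=$ <N>  input=w w p u w $  — expand <N> ::= <G> <S>
step 5: stack=$ <S> <G>  input=w w p u w $  — expand <G> ::= w
step 6: stack=$ <S> w  input=w w p u w $  — match w
step 7: stack=$ <S>  input=w p u w $  — expand <S> ::= <G> <N>
step 8: stack=$ <N> <G>  input=w p u w $  — expand <G> ::= w
Stack after step 8: $ <N> w (top = w).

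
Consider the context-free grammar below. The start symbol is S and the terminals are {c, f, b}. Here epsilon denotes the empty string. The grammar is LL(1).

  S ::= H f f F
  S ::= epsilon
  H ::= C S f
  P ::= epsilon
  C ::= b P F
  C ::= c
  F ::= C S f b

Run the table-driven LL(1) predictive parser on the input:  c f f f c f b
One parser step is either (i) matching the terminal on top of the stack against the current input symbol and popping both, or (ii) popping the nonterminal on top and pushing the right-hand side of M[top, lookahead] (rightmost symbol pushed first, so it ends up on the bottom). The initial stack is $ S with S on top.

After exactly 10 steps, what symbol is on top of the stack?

c

step 1: stack=$ S  input=c f f f c f b $  — expand S ::= H f f F
step 2: stack=$ F f f H  input=c f f f c f b $  — expand H ::= C S f
step 3: stack=$ F f f f S C  input=c f f f c f b $  — expand C ::= c
step 4: stack=$ F f f f S c  input=c f f f c f b $  — match c
step 5: stack=$ F f f f S  input=f f f c f b $  — expand S ::= epsilon
step 6: stack=$ F f f f  input=f f f c f b $  — match f
step 7: stack=$ F f f  input=f f c f b $  — match f
step 8: stack=$ F f  input=f c f b $  — match f
step 9: stack=$ F  input=c f b $  — expand F ::= C S f b
step 10: stack=$ b f S C  input=c f b $  — expand C ::= c
Stack after step 10: $ b f S c (top = c).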